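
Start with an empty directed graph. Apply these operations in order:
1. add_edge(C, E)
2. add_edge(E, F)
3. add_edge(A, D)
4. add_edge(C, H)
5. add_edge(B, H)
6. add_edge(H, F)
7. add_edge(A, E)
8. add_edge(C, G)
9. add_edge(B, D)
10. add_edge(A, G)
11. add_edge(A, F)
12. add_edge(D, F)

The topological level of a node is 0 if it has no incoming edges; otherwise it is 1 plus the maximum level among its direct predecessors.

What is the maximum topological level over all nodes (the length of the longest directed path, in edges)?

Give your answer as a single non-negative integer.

Answer: 2

Derivation:
Op 1: add_edge(C, E). Edges now: 1
Op 2: add_edge(E, F). Edges now: 2
Op 3: add_edge(A, D). Edges now: 3
Op 4: add_edge(C, H). Edges now: 4
Op 5: add_edge(B, H). Edges now: 5
Op 6: add_edge(H, F). Edges now: 6
Op 7: add_edge(A, E). Edges now: 7
Op 8: add_edge(C, G). Edges now: 8
Op 9: add_edge(B, D). Edges now: 9
Op 10: add_edge(A, G). Edges now: 10
Op 11: add_edge(A, F). Edges now: 11
Op 12: add_edge(D, F). Edges now: 12
Compute levels (Kahn BFS):
  sources (in-degree 0): A, B, C
  process A: level=0
    A->D: in-degree(D)=1, level(D)>=1
    A->E: in-degree(E)=1, level(E)>=1
    A->F: in-degree(F)=3, level(F)>=1
    A->G: in-degree(G)=1, level(G)>=1
  process B: level=0
    B->D: in-degree(D)=0, level(D)=1, enqueue
    B->H: in-degree(H)=1, level(H)>=1
  process C: level=0
    C->E: in-degree(E)=0, level(E)=1, enqueue
    C->G: in-degree(G)=0, level(G)=1, enqueue
    C->H: in-degree(H)=0, level(H)=1, enqueue
  process D: level=1
    D->F: in-degree(F)=2, level(F)>=2
  process E: level=1
    E->F: in-degree(F)=1, level(F)>=2
  process G: level=1
  process H: level=1
    H->F: in-degree(F)=0, level(F)=2, enqueue
  process F: level=2
All levels: A:0, B:0, C:0, D:1, E:1, F:2, G:1, H:1
max level = 2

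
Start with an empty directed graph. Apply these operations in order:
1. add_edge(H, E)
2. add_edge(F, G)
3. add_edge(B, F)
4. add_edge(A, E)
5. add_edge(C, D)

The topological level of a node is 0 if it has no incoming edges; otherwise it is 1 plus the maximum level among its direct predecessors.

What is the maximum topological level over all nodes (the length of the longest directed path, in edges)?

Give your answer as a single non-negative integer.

Answer: 2

Derivation:
Op 1: add_edge(H, E). Edges now: 1
Op 2: add_edge(F, G). Edges now: 2
Op 3: add_edge(B, F). Edges now: 3
Op 4: add_edge(A, E). Edges now: 4
Op 5: add_edge(C, D). Edges now: 5
Compute levels (Kahn BFS):
  sources (in-degree 0): A, B, C, H
  process A: level=0
    A->E: in-degree(E)=1, level(E)>=1
  process B: level=0
    B->F: in-degree(F)=0, level(F)=1, enqueue
  process C: level=0
    C->D: in-degree(D)=0, level(D)=1, enqueue
  process H: level=0
    H->E: in-degree(E)=0, level(E)=1, enqueue
  process F: level=1
    F->G: in-degree(G)=0, level(G)=2, enqueue
  process D: level=1
  process E: level=1
  process G: level=2
All levels: A:0, B:0, C:0, D:1, E:1, F:1, G:2, H:0
max level = 2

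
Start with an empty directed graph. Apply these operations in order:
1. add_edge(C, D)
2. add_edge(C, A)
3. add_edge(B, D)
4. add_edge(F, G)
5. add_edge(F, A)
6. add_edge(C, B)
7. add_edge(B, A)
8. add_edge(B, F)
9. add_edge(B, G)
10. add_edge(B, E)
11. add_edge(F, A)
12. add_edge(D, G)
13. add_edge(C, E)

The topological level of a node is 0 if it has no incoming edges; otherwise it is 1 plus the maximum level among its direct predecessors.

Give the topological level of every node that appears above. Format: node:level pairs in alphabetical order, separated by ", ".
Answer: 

Op 1: add_edge(C, D). Edges now: 1
Op 2: add_edge(C, A). Edges now: 2
Op 3: add_edge(B, D). Edges now: 3
Op 4: add_edge(F, G). Edges now: 4
Op 5: add_edge(F, A). Edges now: 5
Op 6: add_edge(C, B). Edges now: 6
Op 7: add_edge(B, A). Edges now: 7
Op 8: add_edge(B, F). Edges now: 8
Op 9: add_edge(B, G). Edges now: 9
Op 10: add_edge(B, E). Edges now: 10
Op 11: add_edge(F, A) (duplicate, no change). Edges now: 10
Op 12: add_edge(D, G). Edges now: 11
Op 13: add_edge(C, E). Edges now: 12
Compute levels (Kahn BFS):
  sources (in-degree 0): C
  process C: level=0
    C->A: in-degree(A)=2, level(A)>=1
    C->B: in-degree(B)=0, level(B)=1, enqueue
    C->D: in-degree(D)=1, level(D)>=1
    C->E: in-degree(E)=1, level(E)>=1
  process B: level=1
    B->A: in-degree(A)=1, level(A)>=2
    B->D: in-degree(D)=0, level(D)=2, enqueue
    B->E: in-degree(E)=0, level(E)=2, enqueue
    B->F: in-degree(F)=0, level(F)=2, enqueue
    B->G: in-degree(G)=2, level(G)>=2
  process D: level=2
    D->G: in-degree(G)=1, level(G)>=3
  process E: level=2
  process F: level=2
    F->A: in-degree(A)=0, level(A)=3, enqueue
    F->G: in-degree(G)=0, level(G)=3, enqueue
  process A: level=3
  process G: level=3
All levels: A:3, B:1, C:0, D:2, E:2, F:2, G:3

Answer: A:3, B:1, C:0, D:2, E:2, F:2, G:3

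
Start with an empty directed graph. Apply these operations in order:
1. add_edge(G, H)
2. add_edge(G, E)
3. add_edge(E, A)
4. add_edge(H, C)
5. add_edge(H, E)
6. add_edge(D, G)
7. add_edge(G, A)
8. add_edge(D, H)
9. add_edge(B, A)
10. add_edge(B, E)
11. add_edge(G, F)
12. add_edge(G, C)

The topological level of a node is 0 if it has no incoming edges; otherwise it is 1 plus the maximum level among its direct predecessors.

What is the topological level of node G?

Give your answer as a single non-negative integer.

Answer: 1

Derivation:
Op 1: add_edge(G, H). Edges now: 1
Op 2: add_edge(G, E). Edges now: 2
Op 3: add_edge(E, A). Edges now: 3
Op 4: add_edge(H, C). Edges now: 4
Op 5: add_edge(H, E). Edges now: 5
Op 6: add_edge(D, G). Edges now: 6
Op 7: add_edge(G, A). Edges now: 7
Op 8: add_edge(D, H). Edges now: 8
Op 9: add_edge(B, A). Edges now: 9
Op 10: add_edge(B, E). Edges now: 10
Op 11: add_edge(G, F). Edges now: 11
Op 12: add_edge(G, C). Edges now: 12
Compute levels (Kahn BFS):
  sources (in-degree 0): B, D
  process B: level=0
    B->A: in-degree(A)=2, level(A)>=1
    B->E: in-degree(E)=2, level(E)>=1
  process D: level=0
    D->G: in-degree(G)=0, level(G)=1, enqueue
    D->H: in-degree(H)=1, level(H)>=1
  process G: level=1
    G->A: in-degree(A)=1, level(A)>=2
    G->C: in-degree(C)=1, level(C)>=2
    G->E: in-degree(E)=1, level(E)>=2
    G->F: in-degree(F)=0, level(F)=2, enqueue
    G->H: in-degree(H)=0, level(H)=2, enqueue
  process F: level=2
  process H: level=2
    H->C: in-degree(C)=0, level(C)=3, enqueue
    H->E: in-degree(E)=0, level(E)=3, enqueue
  process C: level=3
  process E: level=3
    E->A: in-degree(A)=0, level(A)=4, enqueue
  process A: level=4
All levels: A:4, B:0, C:3, D:0, E:3, F:2, G:1, H:2
level(G) = 1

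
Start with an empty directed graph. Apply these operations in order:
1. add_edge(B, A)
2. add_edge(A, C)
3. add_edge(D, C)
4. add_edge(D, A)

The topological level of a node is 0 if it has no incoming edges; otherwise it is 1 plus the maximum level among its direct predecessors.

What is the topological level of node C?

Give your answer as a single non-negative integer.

Answer: 2

Derivation:
Op 1: add_edge(B, A). Edges now: 1
Op 2: add_edge(A, C). Edges now: 2
Op 3: add_edge(D, C). Edges now: 3
Op 4: add_edge(D, A). Edges now: 4
Compute levels (Kahn BFS):
  sources (in-degree 0): B, D
  process B: level=0
    B->A: in-degree(A)=1, level(A)>=1
  process D: level=0
    D->A: in-degree(A)=0, level(A)=1, enqueue
    D->C: in-degree(C)=1, level(C)>=1
  process A: level=1
    A->C: in-degree(C)=0, level(C)=2, enqueue
  process C: level=2
All levels: A:1, B:0, C:2, D:0
level(C) = 2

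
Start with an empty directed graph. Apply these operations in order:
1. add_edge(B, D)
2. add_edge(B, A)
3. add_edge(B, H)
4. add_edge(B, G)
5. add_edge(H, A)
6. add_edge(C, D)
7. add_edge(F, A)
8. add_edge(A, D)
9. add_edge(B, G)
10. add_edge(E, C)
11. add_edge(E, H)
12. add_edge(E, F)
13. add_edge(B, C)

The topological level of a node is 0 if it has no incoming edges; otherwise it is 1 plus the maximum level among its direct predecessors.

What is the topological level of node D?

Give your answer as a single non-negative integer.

Answer: 3

Derivation:
Op 1: add_edge(B, D). Edges now: 1
Op 2: add_edge(B, A). Edges now: 2
Op 3: add_edge(B, H). Edges now: 3
Op 4: add_edge(B, G). Edges now: 4
Op 5: add_edge(H, A). Edges now: 5
Op 6: add_edge(C, D). Edges now: 6
Op 7: add_edge(F, A). Edges now: 7
Op 8: add_edge(A, D). Edges now: 8
Op 9: add_edge(B, G) (duplicate, no change). Edges now: 8
Op 10: add_edge(E, C). Edges now: 9
Op 11: add_edge(E, H). Edges now: 10
Op 12: add_edge(E, F). Edges now: 11
Op 13: add_edge(B, C). Edges now: 12
Compute levels (Kahn BFS):
  sources (in-degree 0): B, E
  process B: level=0
    B->A: in-degree(A)=2, level(A)>=1
    B->C: in-degree(C)=1, level(C)>=1
    B->D: in-degree(D)=2, level(D)>=1
    B->G: in-degree(G)=0, level(G)=1, enqueue
    B->H: in-degree(H)=1, level(H)>=1
  process E: level=0
    E->C: in-degree(C)=0, level(C)=1, enqueue
    E->F: in-degree(F)=0, level(F)=1, enqueue
    E->H: in-degree(H)=0, level(H)=1, enqueue
  process G: level=1
  process C: level=1
    C->D: in-degree(D)=1, level(D)>=2
  process F: level=1
    F->A: in-degree(A)=1, level(A)>=2
  process H: level=1
    H->A: in-degree(A)=0, level(A)=2, enqueue
  process A: level=2
    A->D: in-degree(D)=0, level(D)=3, enqueue
  process D: level=3
All levels: A:2, B:0, C:1, D:3, E:0, F:1, G:1, H:1
level(D) = 3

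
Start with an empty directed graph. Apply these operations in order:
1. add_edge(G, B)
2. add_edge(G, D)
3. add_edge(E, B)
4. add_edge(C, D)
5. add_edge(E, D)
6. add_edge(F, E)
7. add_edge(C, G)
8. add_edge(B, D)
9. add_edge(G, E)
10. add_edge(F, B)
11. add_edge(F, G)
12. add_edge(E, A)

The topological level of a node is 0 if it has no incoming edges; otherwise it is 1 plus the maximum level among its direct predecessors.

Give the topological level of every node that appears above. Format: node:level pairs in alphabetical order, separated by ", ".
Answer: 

Answer: A:3, B:3, C:0, D:4, E:2, F:0, G:1

Derivation:
Op 1: add_edge(G, B). Edges now: 1
Op 2: add_edge(G, D). Edges now: 2
Op 3: add_edge(E, B). Edges now: 3
Op 4: add_edge(C, D). Edges now: 4
Op 5: add_edge(E, D). Edges now: 5
Op 6: add_edge(F, E). Edges now: 6
Op 7: add_edge(C, G). Edges now: 7
Op 8: add_edge(B, D). Edges now: 8
Op 9: add_edge(G, E). Edges now: 9
Op 10: add_edge(F, B). Edges now: 10
Op 11: add_edge(F, G). Edges now: 11
Op 12: add_edge(E, A). Edges now: 12
Compute levels (Kahn BFS):
  sources (in-degree 0): C, F
  process C: level=0
    C->D: in-degree(D)=3, level(D)>=1
    C->G: in-degree(G)=1, level(G)>=1
  process F: level=0
    F->B: in-degree(B)=2, level(B)>=1
    F->E: in-degree(E)=1, level(E)>=1
    F->G: in-degree(G)=0, level(G)=1, enqueue
  process G: level=1
    G->B: in-degree(B)=1, level(B)>=2
    G->D: in-degree(D)=2, level(D)>=2
    G->E: in-degree(E)=0, level(E)=2, enqueue
  process E: level=2
    E->A: in-degree(A)=0, level(A)=3, enqueue
    E->B: in-degree(B)=0, level(B)=3, enqueue
    E->D: in-degree(D)=1, level(D)>=3
  process A: level=3
  process B: level=3
    B->D: in-degree(D)=0, level(D)=4, enqueue
  process D: level=4
All levels: A:3, B:3, C:0, D:4, E:2, F:0, G:1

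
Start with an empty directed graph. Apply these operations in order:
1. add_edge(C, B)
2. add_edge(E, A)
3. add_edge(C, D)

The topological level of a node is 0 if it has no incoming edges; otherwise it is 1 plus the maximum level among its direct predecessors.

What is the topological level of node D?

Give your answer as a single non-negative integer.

Op 1: add_edge(C, B). Edges now: 1
Op 2: add_edge(E, A). Edges now: 2
Op 3: add_edge(C, D). Edges now: 3
Compute levels (Kahn BFS):
  sources (in-degree 0): C, E
  process C: level=0
    C->B: in-degree(B)=0, level(B)=1, enqueue
    C->D: in-degree(D)=0, level(D)=1, enqueue
  process E: level=0
    E->A: in-degree(A)=0, level(A)=1, enqueue
  process B: level=1
  process D: level=1
  process A: level=1
All levels: A:1, B:1, C:0, D:1, E:0
level(D) = 1

Answer: 1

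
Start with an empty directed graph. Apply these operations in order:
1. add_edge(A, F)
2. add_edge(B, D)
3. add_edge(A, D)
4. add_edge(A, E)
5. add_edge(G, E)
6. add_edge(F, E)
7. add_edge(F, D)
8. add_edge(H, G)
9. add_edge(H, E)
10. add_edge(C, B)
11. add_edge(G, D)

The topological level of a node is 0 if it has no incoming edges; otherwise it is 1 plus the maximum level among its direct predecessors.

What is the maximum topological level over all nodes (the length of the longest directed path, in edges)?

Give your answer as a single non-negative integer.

Answer: 2

Derivation:
Op 1: add_edge(A, F). Edges now: 1
Op 2: add_edge(B, D). Edges now: 2
Op 3: add_edge(A, D). Edges now: 3
Op 4: add_edge(A, E). Edges now: 4
Op 5: add_edge(G, E). Edges now: 5
Op 6: add_edge(F, E). Edges now: 6
Op 7: add_edge(F, D). Edges now: 7
Op 8: add_edge(H, G). Edges now: 8
Op 9: add_edge(H, E). Edges now: 9
Op 10: add_edge(C, B). Edges now: 10
Op 11: add_edge(G, D). Edges now: 11
Compute levels (Kahn BFS):
  sources (in-degree 0): A, C, H
  process A: level=0
    A->D: in-degree(D)=3, level(D)>=1
    A->E: in-degree(E)=3, level(E)>=1
    A->F: in-degree(F)=0, level(F)=1, enqueue
  process C: level=0
    C->B: in-degree(B)=0, level(B)=1, enqueue
  process H: level=0
    H->E: in-degree(E)=2, level(E)>=1
    H->G: in-degree(G)=0, level(G)=1, enqueue
  process F: level=1
    F->D: in-degree(D)=2, level(D)>=2
    F->E: in-degree(E)=1, level(E)>=2
  process B: level=1
    B->D: in-degree(D)=1, level(D)>=2
  process G: level=1
    G->D: in-degree(D)=0, level(D)=2, enqueue
    G->E: in-degree(E)=0, level(E)=2, enqueue
  process D: level=2
  process E: level=2
All levels: A:0, B:1, C:0, D:2, E:2, F:1, G:1, H:0
max level = 2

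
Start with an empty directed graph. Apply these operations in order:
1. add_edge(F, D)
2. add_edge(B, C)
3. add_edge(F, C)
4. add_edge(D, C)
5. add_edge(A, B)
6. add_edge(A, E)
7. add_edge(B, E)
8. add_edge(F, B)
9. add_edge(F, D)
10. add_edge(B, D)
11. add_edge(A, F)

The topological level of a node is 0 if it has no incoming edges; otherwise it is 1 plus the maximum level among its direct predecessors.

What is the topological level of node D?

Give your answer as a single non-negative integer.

Op 1: add_edge(F, D). Edges now: 1
Op 2: add_edge(B, C). Edges now: 2
Op 3: add_edge(F, C). Edges now: 3
Op 4: add_edge(D, C). Edges now: 4
Op 5: add_edge(A, B). Edges now: 5
Op 6: add_edge(A, E). Edges now: 6
Op 7: add_edge(B, E). Edges now: 7
Op 8: add_edge(F, B). Edges now: 8
Op 9: add_edge(F, D) (duplicate, no change). Edges now: 8
Op 10: add_edge(B, D). Edges now: 9
Op 11: add_edge(A, F). Edges now: 10
Compute levels (Kahn BFS):
  sources (in-degree 0): A
  process A: level=0
    A->B: in-degree(B)=1, level(B)>=1
    A->E: in-degree(E)=1, level(E)>=1
    A->F: in-degree(F)=0, level(F)=1, enqueue
  process F: level=1
    F->B: in-degree(B)=0, level(B)=2, enqueue
    F->C: in-degree(C)=2, level(C)>=2
    F->D: in-degree(D)=1, level(D)>=2
  process B: level=2
    B->C: in-degree(C)=1, level(C)>=3
    B->D: in-degree(D)=0, level(D)=3, enqueue
    B->E: in-degree(E)=0, level(E)=3, enqueue
  process D: level=3
    D->C: in-degree(C)=0, level(C)=4, enqueue
  process E: level=3
  process C: level=4
All levels: A:0, B:2, C:4, D:3, E:3, F:1
level(D) = 3

Answer: 3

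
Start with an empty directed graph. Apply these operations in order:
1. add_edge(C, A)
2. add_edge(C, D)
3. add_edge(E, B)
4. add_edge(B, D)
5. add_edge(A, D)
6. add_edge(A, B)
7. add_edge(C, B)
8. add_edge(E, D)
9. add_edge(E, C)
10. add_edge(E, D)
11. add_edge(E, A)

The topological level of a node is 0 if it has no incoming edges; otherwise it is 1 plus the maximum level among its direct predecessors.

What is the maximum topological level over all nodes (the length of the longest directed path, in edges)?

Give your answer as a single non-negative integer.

Answer: 4

Derivation:
Op 1: add_edge(C, A). Edges now: 1
Op 2: add_edge(C, D). Edges now: 2
Op 3: add_edge(E, B). Edges now: 3
Op 4: add_edge(B, D). Edges now: 4
Op 5: add_edge(A, D). Edges now: 5
Op 6: add_edge(A, B). Edges now: 6
Op 7: add_edge(C, B). Edges now: 7
Op 8: add_edge(E, D). Edges now: 8
Op 9: add_edge(E, C). Edges now: 9
Op 10: add_edge(E, D) (duplicate, no change). Edges now: 9
Op 11: add_edge(E, A). Edges now: 10
Compute levels (Kahn BFS):
  sources (in-degree 0): E
  process E: level=0
    E->A: in-degree(A)=1, level(A)>=1
    E->B: in-degree(B)=2, level(B)>=1
    E->C: in-degree(C)=0, level(C)=1, enqueue
    E->D: in-degree(D)=3, level(D)>=1
  process C: level=1
    C->A: in-degree(A)=0, level(A)=2, enqueue
    C->B: in-degree(B)=1, level(B)>=2
    C->D: in-degree(D)=2, level(D)>=2
  process A: level=2
    A->B: in-degree(B)=0, level(B)=3, enqueue
    A->D: in-degree(D)=1, level(D)>=3
  process B: level=3
    B->D: in-degree(D)=0, level(D)=4, enqueue
  process D: level=4
All levels: A:2, B:3, C:1, D:4, E:0
max level = 4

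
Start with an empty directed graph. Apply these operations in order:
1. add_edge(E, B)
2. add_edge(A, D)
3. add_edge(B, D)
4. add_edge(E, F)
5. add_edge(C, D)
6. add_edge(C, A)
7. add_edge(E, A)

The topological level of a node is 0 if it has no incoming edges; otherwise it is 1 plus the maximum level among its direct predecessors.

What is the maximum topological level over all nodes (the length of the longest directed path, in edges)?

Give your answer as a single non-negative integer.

Op 1: add_edge(E, B). Edges now: 1
Op 2: add_edge(A, D). Edges now: 2
Op 3: add_edge(B, D). Edges now: 3
Op 4: add_edge(E, F). Edges now: 4
Op 5: add_edge(C, D). Edges now: 5
Op 6: add_edge(C, A). Edges now: 6
Op 7: add_edge(E, A). Edges now: 7
Compute levels (Kahn BFS):
  sources (in-degree 0): C, E
  process C: level=0
    C->A: in-degree(A)=1, level(A)>=1
    C->D: in-degree(D)=2, level(D)>=1
  process E: level=0
    E->A: in-degree(A)=0, level(A)=1, enqueue
    E->B: in-degree(B)=0, level(B)=1, enqueue
    E->F: in-degree(F)=0, level(F)=1, enqueue
  process A: level=1
    A->D: in-degree(D)=1, level(D)>=2
  process B: level=1
    B->D: in-degree(D)=0, level(D)=2, enqueue
  process F: level=1
  process D: level=2
All levels: A:1, B:1, C:0, D:2, E:0, F:1
max level = 2

Answer: 2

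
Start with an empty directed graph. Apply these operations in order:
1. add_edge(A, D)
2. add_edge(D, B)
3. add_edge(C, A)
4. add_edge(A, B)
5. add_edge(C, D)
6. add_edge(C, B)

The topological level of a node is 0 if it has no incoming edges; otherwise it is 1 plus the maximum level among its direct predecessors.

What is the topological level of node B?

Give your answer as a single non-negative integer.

Answer: 3

Derivation:
Op 1: add_edge(A, D). Edges now: 1
Op 2: add_edge(D, B). Edges now: 2
Op 3: add_edge(C, A). Edges now: 3
Op 4: add_edge(A, B). Edges now: 4
Op 5: add_edge(C, D). Edges now: 5
Op 6: add_edge(C, B). Edges now: 6
Compute levels (Kahn BFS):
  sources (in-degree 0): C
  process C: level=0
    C->A: in-degree(A)=0, level(A)=1, enqueue
    C->B: in-degree(B)=2, level(B)>=1
    C->D: in-degree(D)=1, level(D)>=1
  process A: level=1
    A->B: in-degree(B)=1, level(B)>=2
    A->D: in-degree(D)=0, level(D)=2, enqueue
  process D: level=2
    D->B: in-degree(B)=0, level(B)=3, enqueue
  process B: level=3
All levels: A:1, B:3, C:0, D:2
level(B) = 3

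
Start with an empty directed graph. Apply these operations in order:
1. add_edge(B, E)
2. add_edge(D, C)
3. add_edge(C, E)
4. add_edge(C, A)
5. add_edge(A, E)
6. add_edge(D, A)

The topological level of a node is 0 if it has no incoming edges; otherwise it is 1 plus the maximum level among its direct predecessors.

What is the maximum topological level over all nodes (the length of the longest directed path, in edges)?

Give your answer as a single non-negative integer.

Op 1: add_edge(B, E). Edges now: 1
Op 2: add_edge(D, C). Edges now: 2
Op 3: add_edge(C, E). Edges now: 3
Op 4: add_edge(C, A). Edges now: 4
Op 5: add_edge(A, E). Edges now: 5
Op 6: add_edge(D, A). Edges now: 6
Compute levels (Kahn BFS):
  sources (in-degree 0): B, D
  process B: level=0
    B->E: in-degree(E)=2, level(E)>=1
  process D: level=0
    D->A: in-degree(A)=1, level(A)>=1
    D->C: in-degree(C)=0, level(C)=1, enqueue
  process C: level=1
    C->A: in-degree(A)=0, level(A)=2, enqueue
    C->E: in-degree(E)=1, level(E)>=2
  process A: level=2
    A->E: in-degree(E)=0, level(E)=3, enqueue
  process E: level=3
All levels: A:2, B:0, C:1, D:0, E:3
max level = 3

Answer: 3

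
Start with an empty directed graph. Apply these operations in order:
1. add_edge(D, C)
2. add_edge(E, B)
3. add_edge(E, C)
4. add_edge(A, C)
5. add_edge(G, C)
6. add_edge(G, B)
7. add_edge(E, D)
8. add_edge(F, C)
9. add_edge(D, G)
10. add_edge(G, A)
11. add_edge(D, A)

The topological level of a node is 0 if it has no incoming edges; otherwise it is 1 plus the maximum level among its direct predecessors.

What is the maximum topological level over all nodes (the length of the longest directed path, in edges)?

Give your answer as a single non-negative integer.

Answer: 4

Derivation:
Op 1: add_edge(D, C). Edges now: 1
Op 2: add_edge(E, B). Edges now: 2
Op 3: add_edge(E, C). Edges now: 3
Op 4: add_edge(A, C). Edges now: 4
Op 5: add_edge(G, C). Edges now: 5
Op 6: add_edge(G, B). Edges now: 6
Op 7: add_edge(E, D). Edges now: 7
Op 8: add_edge(F, C). Edges now: 8
Op 9: add_edge(D, G). Edges now: 9
Op 10: add_edge(G, A). Edges now: 10
Op 11: add_edge(D, A). Edges now: 11
Compute levels (Kahn BFS):
  sources (in-degree 0): E, F
  process E: level=0
    E->B: in-degree(B)=1, level(B)>=1
    E->C: in-degree(C)=4, level(C)>=1
    E->D: in-degree(D)=0, level(D)=1, enqueue
  process F: level=0
    F->C: in-degree(C)=3, level(C)>=1
  process D: level=1
    D->A: in-degree(A)=1, level(A)>=2
    D->C: in-degree(C)=2, level(C)>=2
    D->G: in-degree(G)=0, level(G)=2, enqueue
  process G: level=2
    G->A: in-degree(A)=0, level(A)=3, enqueue
    G->B: in-degree(B)=0, level(B)=3, enqueue
    G->C: in-degree(C)=1, level(C)>=3
  process A: level=3
    A->C: in-degree(C)=0, level(C)=4, enqueue
  process B: level=3
  process C: level=4
All levels: A:3, B:3, C:4, D:1, E:0, F:0, G:2
max level = 4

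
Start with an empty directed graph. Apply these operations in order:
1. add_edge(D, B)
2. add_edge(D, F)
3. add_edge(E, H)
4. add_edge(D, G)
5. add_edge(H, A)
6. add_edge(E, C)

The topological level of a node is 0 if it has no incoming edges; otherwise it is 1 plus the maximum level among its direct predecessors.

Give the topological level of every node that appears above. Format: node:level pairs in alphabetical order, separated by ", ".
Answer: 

Answer: A:2, B:1, C:1, D:0, E:0, F:1, G:1, H:1

Derivation:
Op 1: add_edge(D, B). Edges now: 1
Op 2: add_edge(D, F). Edges now: 2
Op 3: add_edge(E, H). Edges now: 3
Op 4: add_edge(D, G). Edges now: 4
Op 5: add_edge(H, A). Edges now: 5
Op 6: add_edge(E, C). Edges now: 6
Compute levels (Kahn BFS):
  sources (in-degree 0): D, E
  process D: level=0
    D->B: in-degree(B)=0, level(B)=1, enqueue
    D->F: in-degree(F)=0, level(F)=1, enqueue
    D->G: in-degree(G)=0, level(G)=1, enqueue
  process E: level=0
    E->C: in-degree(C)=0, level(C)=1, enqueue
    E->H: in-degree(H)=0, level(H)=1, enqueue
  process B: level=1
  process F: level=1
  process G: level=1
  process C: level=1
  process H: level=1
    H->A: in-degree(A)=0, level(A)=2, enqueue
  process A: level=2
All levels: A:2, B:1, C:1, D:0, E:0, F:1, G:1, H:1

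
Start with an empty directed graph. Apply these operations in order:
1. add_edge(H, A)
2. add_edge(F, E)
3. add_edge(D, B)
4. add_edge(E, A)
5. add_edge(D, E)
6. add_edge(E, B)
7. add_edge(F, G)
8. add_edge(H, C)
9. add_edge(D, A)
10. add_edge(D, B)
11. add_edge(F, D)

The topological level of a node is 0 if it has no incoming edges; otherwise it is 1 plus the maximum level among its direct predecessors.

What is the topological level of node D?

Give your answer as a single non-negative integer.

Op 1: add_edge(H, A). Edges now: 1
Op 2: add_edge(F, E). Edges now: 2
Op 3: add_edge(D, B). Edges now: 3
Op 4: add_edge(E, A). Edges now: 4
Op 5: add_edge(D, E). Edges now: 5
Op 6: add_edge(E, B). Edges now: 6
Op 7: add_edge(F, G). Edges now: 7
Op 8: add_edge(H, C). Edges now: 8
Op 9: add_edge(D, A). Edges now: 9
Op 10: add_edge(D, B) (duplicate, no change). Edges now: 9
Op 11: add_edge(F, D). Edges now: 10
Compute levels (Kahn BFS):
  sources (in-degree 0): F, H
  process F: level=0
    F->D: in-degree(D)=0, level(D)=1, enqueue
    F->E: in-degree(E)=1, level(E)>=1
    F->G: in-degree(G)=0, level(G)=1, enqueue
  process H: level=0
    H->A: in-degree(A)=2, level(A)>=1
    H->C: in-degree(C)=0, level(C)=1, enqueue
  process D: level=1
    D->A: in-degree(A)=1, level(A)>=2
    D->B: in-degree(B)=1, level(B)>=2
    D->E: in-degree(E)=0, level(E)=2, enqueue
  process G: level=1
  process C: level=1
  process E: level=2
    E->A: in-degree(A)=0, level(A)=3, enqueue
    E->B: in-degree(B)=0, level(B)=3, enqueue
  process A: level=3
  process B: level=3
All levels: A:3, B:3, C:1, D:1, E:2, F:0, G:1, H:0
level(D) = 1

Answer: 1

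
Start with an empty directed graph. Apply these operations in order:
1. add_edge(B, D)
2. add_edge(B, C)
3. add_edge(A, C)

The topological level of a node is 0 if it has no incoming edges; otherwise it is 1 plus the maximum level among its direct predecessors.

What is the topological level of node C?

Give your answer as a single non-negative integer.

Answer: 1

Derivation:
Op 1: add_edge(B, D). Edges now: 1
Op 2: add_edge(B, C). Edges now: 2
Op 3: add_edge(A, C). Edges now: 3
Compute levels (Kahn BFS):
  sources (in-degree 0): A, B
  process A: level=0
    A->C: in-degree(C)=1, level(C)>=1
  process B: level=0
    B->C: in-degree(C)=0, level(C)=1, enqueue
    B->D: in-degree(D)=0, level(D)=1, enqueue
  process C: level=1
  process D: level=1
All levels: A:0, B:0, C:1, D:1
level(C) = 1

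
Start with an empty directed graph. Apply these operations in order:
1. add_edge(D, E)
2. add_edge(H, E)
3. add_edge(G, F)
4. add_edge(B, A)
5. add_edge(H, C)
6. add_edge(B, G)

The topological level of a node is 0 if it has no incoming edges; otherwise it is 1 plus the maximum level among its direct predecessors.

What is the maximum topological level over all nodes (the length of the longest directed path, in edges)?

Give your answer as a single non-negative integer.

Op 1: add_edge(D, E). Edges now: 1
Op 2: add_edge(H, E). Edges now: 2
Op 3: add_edge(G, F). Edges now: 3
Op 4: add_edge(B, A). Edges now: 4
Op 5: add_edge(H, C). Edges now: 5
Op 6: add_edge(B, G). Edges now: 6
Compute levels (Kahn BFS):
  sources (in-degree 0): B, D, H
  process B: level=0
    B->A: in-degree(A)=0, level(A)=1, enqueue
    B->G: in-degree(G)=0, level(G)=1, enqueue
  process D: level=0
    D->E: in-degree(E)=1, level(E)>=1
  process H: level=0
    H->C: in-degree(C)=0, level(C)=1, enqueue
    H->E: in-degree(E)=0, level(E)=1, enqueue
  process A: level=1
  process G: level=1
    G->F: in-degree(F)=0, level(F)=2, enqueue
  process C: level=1
  process E: level=1
  process F: level=2
All levels: A:1, B:0, C:1, D:0, E:1, F:2, G:1, H:0
max level = 2

Answer: 2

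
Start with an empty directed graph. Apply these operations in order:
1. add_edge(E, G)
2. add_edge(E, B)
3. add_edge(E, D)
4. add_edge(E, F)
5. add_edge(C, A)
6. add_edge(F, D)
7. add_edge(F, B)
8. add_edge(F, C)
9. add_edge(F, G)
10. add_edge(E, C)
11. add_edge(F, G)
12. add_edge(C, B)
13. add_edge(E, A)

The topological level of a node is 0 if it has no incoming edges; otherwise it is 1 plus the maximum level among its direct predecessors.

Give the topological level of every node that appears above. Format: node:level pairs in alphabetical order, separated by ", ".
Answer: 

Op 1: add_edge(E, G). Edges now: 1
Op 2: add_edge(E, B). Edges now: 2
Op 3: add_edge(E, D). Edges now: 3
Op 4: add_edge(E, F). Edges now: 4
Op 5: add_edge(C, A). Edges now: 5
Op 6: add_edge(F, D). Edges now: 6
Op 7: add_edge(F, B). Edges now: 7
Op 8: add_edge(F, C). Edges now: 8
Op 9: add_edge(F, G). Edges now: 9
Op 10: add_edge(E, C). Edges now: 10
Op 11: add_edge(F, G) (duplicate, no change). Edges now: 10
Op 12: add_edge(C, B). Edges now: 11
Op 13: add_edge(E, A). Edges now: 12
Compute levels (Kahn BFS):
  sources (in-degree 0): E
  process E: level=0
    E->A: in-degree(A)=1, level(A)>=1
    E->B: in-degree(B)=2, level(B)>=1
    E->C: in-degree(C)=1, level(C)>=1
    E->D: in-degree(D)=1, level(D)>=1
    E->F: in-degree(F)=0, level(F)=1, enqueue
    E->G: in-degree(G)=1, level(G)>=1
  process F: level=1
    F->B: in-degree(B)=1, level(B)>=2
    F->C: in-degree(C)=0, level(C)=2, enqueue
    F->D: in-degree(D)=0, level(D)=2, enqueue
    F->G: in-degree(G)=0, level(G)=2, enqueue
  process C: level=2
    C->A: in-degree(A)=0, level(A)=3, enqueue
    C->B: in-degree(B)=0, level(B)=3, enqueue
  process D: level=2
  process G: level=2
  process A: level=3
  process B: level=3
All levels: A:3, B:3, C:2, D:2, E:0, F:1, G:2

Answer: A:3, B:3, C:2, D:2, E:0, F:1, G:2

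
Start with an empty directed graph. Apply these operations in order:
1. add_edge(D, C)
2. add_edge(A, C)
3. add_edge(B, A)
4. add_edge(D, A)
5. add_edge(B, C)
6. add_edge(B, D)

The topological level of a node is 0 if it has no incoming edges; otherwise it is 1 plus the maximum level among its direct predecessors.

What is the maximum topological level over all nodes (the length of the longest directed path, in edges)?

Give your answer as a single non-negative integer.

Answer: 3

Derivation:
Op 1: add_edge(D, C). Edges now: 1
Op 2: add_edge(A, C). Edges now: 2
Op 3: add_edge(B, A). Edges now: 3
Op 4: add_edge(D, A). Edges now: 4
Op 5: add_edge(B, C). Edges now: 5
Op 6: add_edge(B, D). Edges now: 6
Compute levels (Kahn BFS):
  sources (in-degree 0): B
  process B: level=0
    B->A: in-degree(A)=1, level(A)>=1
    B->C: in-degree(C)=2, level(C)>=1
    B->D: in-degree(D)=0, level(D)=1, enqueue
  process D: level=1
    D->A: in-degree(A)=0, level(A)=2, enqueue
    D->C: in-degree(C)=1, level(C)>=2
  process A: level=2
    A->C: in-degree(C)=0, level(C)=3, enqueue
  process C: level=3
All levels: A:2, B:0, C:3, D:1
max level = 3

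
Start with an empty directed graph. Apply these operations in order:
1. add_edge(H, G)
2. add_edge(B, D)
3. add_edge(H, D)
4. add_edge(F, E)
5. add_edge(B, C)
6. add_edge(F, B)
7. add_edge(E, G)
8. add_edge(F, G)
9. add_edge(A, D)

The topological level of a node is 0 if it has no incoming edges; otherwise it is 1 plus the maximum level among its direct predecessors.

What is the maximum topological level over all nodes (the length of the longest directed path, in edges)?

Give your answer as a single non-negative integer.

Answer: 2

Derivation:
Op 1: add_edge(H, G). Edges now: 1
Op 2: add_edge(B, D). Edges now: 2
Op 3: add_edge(H, D). Edges now: 3
Op 4: add_edge(F, E). Edges now: 4
Op 5: add_edge(B, C). Edges now: 5
Op 6: add_edge(F, B). Edges now: 6
Op 7: add_edge(E, G). Edges now: 7
Op 8: add_edge(F, G). Edges now: 8
Op 9: add_edge(A, D). Edges now: 9
Compute levels (Kahn BFS):
  sources (in-degree 0): A, F, H
  process A: level=0
    A->D: in-degree(D)=2, level(D)>=1
  process F: level=0
    F->B: in-degree(B)=0, level(B)=1, enqueue
    F->E: in-degree(E)=0, level(E)=1, enqueue
    F->G: in-degree(G)=2, level(G)>=1
  process H: level=0
    H->D: in-degree(D)=1, level(D)>=1
    H->G: in-degree(G)=1, level(G)>=1
  process B: level=1
    B->C: in-degree(C)=0, level(C)=2, enqueue
    B->D: in-degree(D)=0, level(D)=2, enqueue
  process E: level=1
    E->G: in-degree(G)=0, level(G)=2, enqueue
  process C: level=2
  process D: level=2
  process G: level=2
All levels: A:0, B:1, C:2, D:2, E:1, F:0, G:2, H:0
max level = 2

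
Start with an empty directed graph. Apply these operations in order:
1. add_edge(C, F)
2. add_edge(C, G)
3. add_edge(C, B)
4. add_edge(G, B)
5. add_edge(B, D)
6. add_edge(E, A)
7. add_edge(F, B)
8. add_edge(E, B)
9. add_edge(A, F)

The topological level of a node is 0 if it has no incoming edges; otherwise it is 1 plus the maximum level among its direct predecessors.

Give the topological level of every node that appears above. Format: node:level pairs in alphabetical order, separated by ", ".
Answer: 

Answer: A:1, B:3, C:0, D:4, E:0, F:2, G:1

Derivation:
Op 1: add_edge(C, F). Edges now: 1
Op 2: add_edge(C, G). Edges now: 2
Op 3: add_edge(C, B). Edges now: 3
Op 4: add_edge(G, B). Edges now: 4
Op 5: add_edge(B, D). Edges now: 5
Op 6: add_edge(E, A). Edges now: 6
Op 7: add_edge(F, B). Edges now: 7
Op 8: add_edge(E, B). Edges now: 8
Op 9: add_edge(A, F). Edges now: 9
Compute levels (Kahn BFS):
  sources (in-degree 0): C, E
  process C: level=0
    C->B: in-degree(B)=3, level(B)>=1
    C->F: in-degree(F)=1, level(F)>=1
    C->G: in-degree(G)=0, level(G)=1, enqueue
  process E: level=0
    E->A: in-degree(A)=0, level(A)=1, enqueue
    E->B: in-degree(B)=2, level(B)>=1
  process G: level=1
    G->B: in-degree(B)=1, level(B)>=2
  process A: level=1
    A->F: in-degree(F)=0, level(F)=2, enqueue
  process F: level=2
    F->B: in-degree(B)=0, level(B)=3, enqueue
  process B: level=3
    B->D: in-degree(D)=0, level(D)=4, enqueue
  process D: level=4
All levels: A:1, B:3, C:0, D:4, E:0, F:2, G:1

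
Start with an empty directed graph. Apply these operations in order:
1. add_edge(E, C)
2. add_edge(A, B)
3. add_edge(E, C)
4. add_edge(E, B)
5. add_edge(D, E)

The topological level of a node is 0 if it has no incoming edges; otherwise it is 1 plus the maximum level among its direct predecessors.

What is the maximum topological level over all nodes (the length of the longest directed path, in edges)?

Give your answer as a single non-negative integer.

Answer: 2

Derivation:
Op 1: add_edge(E, C). Edges now: 1
Op 2: add_edge(A, B). Edges now: 2
Op 3: add_edge(E, C) (duplicate, no change). Edges now: 2
Op 4: add_edge(E, B). Edges now: 3
Op 5: add_edge(D, E). Edges now: 4
Compute levels (Kahn BFS):
  sources (in-degree 0): A, D
  process A: level=0
    A->B: in-degree(B)=1, level(B)>=1
  process D: level=0
    D->E: in-degree(E)=0, level(E)=1, enqueue
  process E: level=1
    E->B: in-degree(B)=0, level(B)=2, enqueue
    E->C: in-degree(C)=0, level(C)=2, enqueue
  process B: level=2
  process C: level=2
All levels: A:0, B:2, C:2, D:0, E:1
max level = 2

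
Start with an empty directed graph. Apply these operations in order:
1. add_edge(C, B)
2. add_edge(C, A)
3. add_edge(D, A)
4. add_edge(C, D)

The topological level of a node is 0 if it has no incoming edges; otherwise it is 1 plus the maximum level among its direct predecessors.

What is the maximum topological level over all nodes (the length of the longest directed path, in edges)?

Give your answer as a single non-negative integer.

Answer: 2

Derivation:
Op 1: add_edge(C, B). Edges now: 1
Op 2: add_edge(C, A). Edges now: 2
Op 3: add_edge(D, A). Edges now: 3
Op 4: add_edge(C, D). Edges now: 4
Compute levels (Kahn BFS):
  sources (in-degree 0): C
  process C: level=0
    C->A: in-degree(A)=1, level(A)>=1
    C->B: in-degree(B)=0, level(B)=1, enqueue
    C->D: in-degree(D)=0, level(D)=1, enqueue
  process B: level=1
  process D: level=1
    D->A: in-degree(A)=0, level(A)=2, enqueue
  process A: level=2
All levels: A:2, B:1, C:0, D:1
max level = 2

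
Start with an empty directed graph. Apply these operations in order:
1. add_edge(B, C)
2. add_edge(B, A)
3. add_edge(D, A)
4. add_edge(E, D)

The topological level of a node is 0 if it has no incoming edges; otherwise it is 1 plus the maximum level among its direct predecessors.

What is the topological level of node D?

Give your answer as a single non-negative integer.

Answer: 1

Derivation:
Op 1: add_edge(B, C). Edges now: 1
Op 2: add_edge(B, A). Edges now: 2
Op 3: add_edge(D, A). Edges now: 3
Op 4: add_edge(E, D). Edges now: 4
Compute levels (Kahn BFS):
  sources (in-degree 0): B, E
  process B: level=0
    B->A: in-degree(A)=1, level(A)>=1
    B->C: in-degree(C)=0, level(C)=1, enqueue
  process E: level=0
    E->D: in-degree(D)=0, level(D)=1, enqueue
  process C: level=1
  process D: level=1
    D->A: in-degree(A)=0, level(A)=2, enqueue
  process A: level=2
All levels: A:2, B:0, C:1, D:1, E:0
level(D) = 1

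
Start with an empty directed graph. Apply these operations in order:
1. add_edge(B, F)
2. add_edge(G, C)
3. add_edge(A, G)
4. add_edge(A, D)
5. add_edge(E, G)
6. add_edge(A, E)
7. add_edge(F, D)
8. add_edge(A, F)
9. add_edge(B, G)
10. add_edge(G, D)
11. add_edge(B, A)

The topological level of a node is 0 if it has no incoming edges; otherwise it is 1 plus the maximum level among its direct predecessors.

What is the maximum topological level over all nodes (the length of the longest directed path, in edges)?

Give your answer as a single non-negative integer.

Op 1: add_edge(B, F). Edges now: 1
Op 2: add_edge(G, C). Edges now: 2
Op 3: add_edge(A, G). Edges now: 3
Op 4: add_edge(A, D). Edges now: 4
Op 5: add_edge(E, G). Edges now: 5
Op 6: add_edge(A, E). Edges now: 6
Op 7: add_edge(F, D). Edges now: 7
Op 8: add_edge(A, F). Edges now: 8
Op 9: add_edge(B, G). Edges now: 9
Op 10: add_edge(G, D). Edges now: 10
Op 11: add_edge(B, A). Edges now: 11
Compute levels (Kahn BFS):
  sources (in-degree 0): B
  process B: level=0
    B->A: in-degree(A)=0, level(A)=1, enqueue
    B->F: in-degree(F)=1, level(F)>=1
    B->G: in-degree(G)=2, level(G)>=1
  process A: level=1
    A->D: in-degree(D)=2, level(D)>=2
    A->E: in-degree(E)=0, level(E)=2, enqueue
    A->F: in-degree(F)=0, level(F)=2, enqueue
    A->G: in-degree(G)=1, level(G)>=2
  process E: level=2
    E->G: in-degree(G)=0, level(G)=3, enqueue
  process F: level=2
    F->D: in-degree(D)=1, level(D)>=3
  process G: level=3
    G->C: in-degree(C)=0, level(C)=4, enqueue
    G->D: in-degree(D)=0, level(D)=4, enqueue
  process C: level=4
  process D: level=4
All levels: A:1, B:0, C:4, D:4, E:2, F:2, G:3
max level = 4

Answer: 4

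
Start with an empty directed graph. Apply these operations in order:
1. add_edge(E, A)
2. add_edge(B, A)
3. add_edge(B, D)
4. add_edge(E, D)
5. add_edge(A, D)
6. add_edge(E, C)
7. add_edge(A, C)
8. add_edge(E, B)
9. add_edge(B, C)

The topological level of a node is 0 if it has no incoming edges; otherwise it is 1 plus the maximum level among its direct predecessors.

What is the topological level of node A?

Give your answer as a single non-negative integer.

Op 1: add_edge(E, A). Edges now: 1
Op 2: add_edge(B, A). Edges now: 2
Op 3: add_edge(B, D). Edges now: 3
Op 4: add_edge(E, D). Edges now: 4
Op 5: add_edge(A, D). Edges now: 5
Op 6: add_edge(E, C). Edges now: 6
Op 7: add_edge(A, C). Edges now: 7
Op 8: add_edge(E, B). Edges now: 8
Op 9: add_edge(B, C). Edges now: 9
Compute levels (Kahn BFS):
  sources (in-degree 0): E
  process E: level=0
    E->A: in-degree(A)=1, level(A)>=1
    E->B: in-degree(B)=0, level(B)=1, enqueue
    E->C: in-degree(C)=2, level(C)>=1
    E->D: in-degree(D)=2, level(D)>=1
  process B: level=1
    B->A: in-degree(A)=0, level(A)=2, enqueue
    B->C: in-degree(C)=1, level(C)>=2
    B->D: in-degree(D)=1, level(D)>=2
  process A: level=2
    A->C: in-degree(C)=0, level(C)=3, enqueue
    A->D: in-degree(D)=0, level(D)=3, enqueue
  process C: level=3
  process D: level=3
All levels: A:2, B:1, C:3, D:3, E:0
level(A) = 2

Answer: 2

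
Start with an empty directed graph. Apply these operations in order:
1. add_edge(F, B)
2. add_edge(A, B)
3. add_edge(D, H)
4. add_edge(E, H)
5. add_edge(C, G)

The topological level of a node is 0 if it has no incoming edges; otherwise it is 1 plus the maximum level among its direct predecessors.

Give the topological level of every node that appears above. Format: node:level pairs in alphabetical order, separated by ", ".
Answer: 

Answer: A:0, B:1, C:0, D:0, E:0, F:0, G:1, H:1

Derivation:
Op 1: add_edge(F, B). Edges now: 1
Op 2: add_edge(A, B). Edges now: 2
Op 3: add_edge(D, H). Edges now: 3
Op 4: add_edge(E, H). Edges now: 4
Op 5: add_edge(C, G). Edges now: 5
Compute levels (Kahn BFS):
  sources (in-degree 0): A, C, D, E, F
  process A: level=0
    A->B: in-degree(B)=1, level(B)>=1
  process C: level=0
    C->G: in-degree(G)=0, level(G)=1, enqueue
  process D: level=0
    D->H: in-degree(H)=1, level(H)>=1
  process E: level=0
    E->H: in-degree(H)=0, level(H)=1, enqueue
  process F: level=0
    F->B: in-degree(B)=0, level(B)=1, enqueue
  process G: level=1
  process H: level=1
  process B: level=1
All levels: A:0, B:1, C:0, D:0, E:0, F:0, G:1, H:1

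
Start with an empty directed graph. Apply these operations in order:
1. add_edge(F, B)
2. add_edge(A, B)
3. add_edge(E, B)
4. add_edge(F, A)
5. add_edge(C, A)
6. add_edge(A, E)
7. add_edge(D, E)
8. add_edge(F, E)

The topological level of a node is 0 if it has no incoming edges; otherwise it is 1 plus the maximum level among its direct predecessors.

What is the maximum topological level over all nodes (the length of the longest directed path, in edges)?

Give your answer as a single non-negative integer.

Op 1: add_edge(F, B). Edges now: 1
Op 2: add_edge(A, B). Edges now: 2
Op 3: add_edge(E, B). Edges now: 3
Op 4: add_edge(F, A). Edges now: 4
Op 5: add_edge(C, A). Edges now: 5
Op 6: add_edge(A, E). Edges now: 6
Op 7: add_edge(D, E). Edges now: 7
Op 8: add_edge(F, E). Edges now: 8
Compute levels (Kahn BFS):
  sources (in-degree 0): C, D, F
  process C: level=0
    C->A: in-degree(A)=1, level(A)>=1
  process D: level=0
    D->E: in-degree(E)=2, level(E)>=1
  process F: level=0
    F->A: in-degree(A)=0, level(A)=1, enqueue
    F->B: in-degree(B)=2, level(B)>=1
    F->E: in-degree(E)=1, level(E)>=1
  process A: level=1
    A->B: in-degree(B)=1, level(B)>=2
    A->E: in-degree(E)=0, level(E)=2, enqueue
  process E: level=2
    E->B: in-degree(B)=0, level(B)=3, enqueue
  process B: level=3
All levels: A:1, B:3, C:0, D:0, E:2, F:0
max level = 3

Answer: 3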